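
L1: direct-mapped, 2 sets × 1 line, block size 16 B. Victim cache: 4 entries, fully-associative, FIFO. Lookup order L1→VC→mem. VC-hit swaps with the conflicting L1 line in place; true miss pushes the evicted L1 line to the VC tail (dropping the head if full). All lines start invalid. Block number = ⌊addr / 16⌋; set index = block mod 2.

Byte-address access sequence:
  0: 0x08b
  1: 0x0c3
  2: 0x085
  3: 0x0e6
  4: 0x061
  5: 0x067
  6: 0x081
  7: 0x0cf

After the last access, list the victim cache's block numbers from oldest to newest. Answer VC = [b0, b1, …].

0: 0x8b (blk 8, set 0) → MISS  vc=[]
1: 0xc3 (blk 12, set 0) → MISS  vc=[8]
2: 0x85 (blk 8, set 0) → VC-HIT  vc=[12]
3: 0xe6 (blk 14, set 0) → MISS  vc=[12, 8]
4: 0x61 (blk 6, set 0) → MISS  vc=[12, 8, 14]
5: 0x67 (blk 6, set 0) → L1-HIT  vc=[12, 8, 14]
6: 0x81 (blk 8, set 0) → VC-HIT  vc=[12, 6, 14]
7: 0xcf (blk 12, set 0) → VC-HIT  vc=[8, 6, 14]

VC = [8, 6, 14]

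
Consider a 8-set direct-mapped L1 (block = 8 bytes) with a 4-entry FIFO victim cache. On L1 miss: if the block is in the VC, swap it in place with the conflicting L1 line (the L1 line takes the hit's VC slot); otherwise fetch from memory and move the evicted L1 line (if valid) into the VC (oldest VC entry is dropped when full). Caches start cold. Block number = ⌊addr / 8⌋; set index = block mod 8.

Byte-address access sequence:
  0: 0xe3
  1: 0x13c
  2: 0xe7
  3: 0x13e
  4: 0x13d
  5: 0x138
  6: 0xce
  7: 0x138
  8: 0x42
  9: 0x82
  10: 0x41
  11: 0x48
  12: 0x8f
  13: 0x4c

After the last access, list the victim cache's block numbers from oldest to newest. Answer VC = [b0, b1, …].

VC = [16, 25, 17]

  [0] addr=0xe3 blk=28 s=4: MISS | VC []
  [1] addr=0x13c blk=39 s=7: MISS | VC []
  [2] addr=0xe7 blk=28 s=4: L1-HIT | VC []
  [3] addr=0x13e blk=39 s=7: L1-HIT | VC []
  [4] addr=0x13d blk=39 s=7: L1-HIT | VC []
  [5] addr=0x138 blk=39 s=7: L1-HIT | VC []
  [6] addr=0xce blk=25 s=1: MISS | VC []
  [7] addr=0x138 blk=39 s=7: L1-HIT | VC []
  [8] addr=0x42 blk=8 s=0: MISS | VC []
  [9] addr=0x82 blk=16 s=0: MISS | VC [8]
  [10] addr=0x41 blk=8 s=0: VC-HIT | VC [16]
  [11] addr=0x48 blk=9 s=1: MISS | VC [16, 25]
  [12] addr=0x8f blk=17 s=1: MISS | VC [16, 25, 9]
  [13] addr=0x4c blk=9 s=1: VC-HIT | VC [16, 25, 17]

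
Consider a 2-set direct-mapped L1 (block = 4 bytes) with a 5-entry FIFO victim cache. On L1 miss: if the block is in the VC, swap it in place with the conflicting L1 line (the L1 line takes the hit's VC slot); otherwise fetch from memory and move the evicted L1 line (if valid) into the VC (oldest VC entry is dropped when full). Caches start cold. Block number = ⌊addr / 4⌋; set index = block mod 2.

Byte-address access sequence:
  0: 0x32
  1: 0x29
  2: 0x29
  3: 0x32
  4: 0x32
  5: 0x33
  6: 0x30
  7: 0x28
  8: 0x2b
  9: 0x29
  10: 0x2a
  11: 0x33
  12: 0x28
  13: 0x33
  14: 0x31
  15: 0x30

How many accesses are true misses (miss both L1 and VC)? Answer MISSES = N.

#0 0x32→b12/s0 MISS; vc=[]
#1 0x29→b10/s0 MISS; vc=[12]
#2 0x29→b10/s0 L1-HIT; vc=[12]
#3 0x32→b12/s0 VC-HIT; vc=[10]
#4 0x32→b12/s0 L1-HIT; vc=[10]
#5 0x33→b12/s0 L1-HIT; vc=[10]
#6 0x30→b12/s0 L1-HIT; vc=[10]
#7 0x28→b10/s0 VC-HIT; vc=[12]
#8 0x2b→b10/s0 L1-HIT; vc=[12]
#9 0x29→b10/s0 L1-HIT; vc=[12]
#10 0x2a→b10/s0 L1-HIT; vc=[12]
#11 0x33→b12/s0 VC-HIT; vc=[10]
#12 0x28→b10/s0 VC-HIT; vc=[12]
#13 0x33→b12/s0 VC-HIT; vc=[10]
#14 0x31→b12/s0 L1-HIT; vc=[10]
#15 0x30→b12/s0 L1-HIT; vc=[10]

MISSES = 2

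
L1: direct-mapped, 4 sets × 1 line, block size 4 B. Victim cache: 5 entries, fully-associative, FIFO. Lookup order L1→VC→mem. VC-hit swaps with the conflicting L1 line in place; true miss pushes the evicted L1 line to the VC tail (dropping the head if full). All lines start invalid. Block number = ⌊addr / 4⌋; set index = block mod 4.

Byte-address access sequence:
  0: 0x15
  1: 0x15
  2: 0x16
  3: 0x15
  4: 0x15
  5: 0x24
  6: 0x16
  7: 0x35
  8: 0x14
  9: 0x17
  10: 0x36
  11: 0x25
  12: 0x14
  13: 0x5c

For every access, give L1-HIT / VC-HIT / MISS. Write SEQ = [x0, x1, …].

SEQ = [MISS, L1-HIT, L1-HIT, L1-HIT, L1-HIT, MISS, VC-HIT, MISS, VC-HIT, L1-HIT, VC-HIT, VC-HIT, VC-HIT, MISS]

  [0] addr=0x15 blk=5 s=1: MISS | VC []
  [1] addr=0x15 blk=5 s=1: L1-HIT | VC []
  [2] addr=0x16 blk=5 s=1: L1-HIT | VC []
  [3] addr=0x15 blk=5 s=1: L1-HIT | VC []
  [4] addr=0x15 blk=5 s=1: L1-HIT | VC []
  [5] addr=0x24 blk=9 s=1: MISS | VC [5]
  [6] addr=0x16 blk=5 s=1: VC-HIT | VC [9]
  [7] addr=0x35 blk=13 s=1: MISS | VC [9, 5]
  [8] addr=0x14 blk=5 s=1: VC-HIT | VC [9, 13]
  [9] addr=0x17 blk=5 s=1: L1-HIT | VC [9, 13]
  [10] addr=0x36 blk=13 s=1: VC-HIT | VC [9, 5]
  [11] addr=0x25 blk=9 s=1: VC-HIT | VC [13, 5]
  [12] addr=0x14 blk=5 s=1: VC-HIT | VC [13, 9]
  [13] addr=0x5c blk=23 s=3: MISS | VC [13, 9]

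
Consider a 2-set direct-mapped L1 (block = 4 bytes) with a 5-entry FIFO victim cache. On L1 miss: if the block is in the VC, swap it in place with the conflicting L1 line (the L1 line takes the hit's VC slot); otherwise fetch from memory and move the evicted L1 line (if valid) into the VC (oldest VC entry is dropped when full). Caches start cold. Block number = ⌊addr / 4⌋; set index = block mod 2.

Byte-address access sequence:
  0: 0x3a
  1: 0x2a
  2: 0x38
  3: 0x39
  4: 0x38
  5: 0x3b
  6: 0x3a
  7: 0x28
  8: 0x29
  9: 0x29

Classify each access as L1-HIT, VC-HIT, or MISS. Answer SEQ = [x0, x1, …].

#0 0x3a→b14/s0 MISS; vc=[]
#1 0x2a→b10/s0 MISS; vc=[14]
#2 0x38→b14/s0 VC-HIT; vc=[10]
#3 0x39→b14/s0 L1-HIT; vc=[10]
#4 0x38→b14/s0 L1-HIT; vc=[10]
#5 0x3b→b14/s0 L1-HIT; vc=[10]
#6 0x3a→b14/s0 L1-HIT; vc=[10]
#7 0x28→b10/s0 VC-HIT; vc=[14]
#8 0x29→b10/s0 L1-HIT; vc=[14]
#9 0x29→b10/s0 L1-HIT; vc=[14]

SEQ = [MISS, MISS, VC-HIT, L1-HIT, L1-HIT, L1-HIT, L1-HIT, VC-HIT, L1-HIT, L1-HIT]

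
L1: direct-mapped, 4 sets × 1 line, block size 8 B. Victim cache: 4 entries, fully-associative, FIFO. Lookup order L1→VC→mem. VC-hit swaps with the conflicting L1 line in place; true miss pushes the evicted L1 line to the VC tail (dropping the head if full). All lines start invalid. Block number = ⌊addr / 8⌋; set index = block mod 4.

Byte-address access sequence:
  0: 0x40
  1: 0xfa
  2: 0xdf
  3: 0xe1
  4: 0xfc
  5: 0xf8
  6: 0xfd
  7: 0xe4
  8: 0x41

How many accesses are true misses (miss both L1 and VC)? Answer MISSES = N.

#0 0x40→b8/s0 MISS; vc=[]
#1 0xfa→b31/s3 MISS; vc=[]
#2 0xdf→b27/s3 MISS; vc=[31]
#3 0xe1→b28/s0 MISS; vc=[31,8]
#4 0xfc→b31/s3 VC-HIT; vc=[27,8]
#5 0xf8→b31/s3 L1-HIT; vc=[27,8]
#6 0xfd→b31/s3 L1-HIT; vc=[27,8]
#7 0xe4→b28/s0 L1-HIT; vc=[27,8]
#8 0x41→b8/s0 VC-HIT; vc=[27,28]

MISSES = 4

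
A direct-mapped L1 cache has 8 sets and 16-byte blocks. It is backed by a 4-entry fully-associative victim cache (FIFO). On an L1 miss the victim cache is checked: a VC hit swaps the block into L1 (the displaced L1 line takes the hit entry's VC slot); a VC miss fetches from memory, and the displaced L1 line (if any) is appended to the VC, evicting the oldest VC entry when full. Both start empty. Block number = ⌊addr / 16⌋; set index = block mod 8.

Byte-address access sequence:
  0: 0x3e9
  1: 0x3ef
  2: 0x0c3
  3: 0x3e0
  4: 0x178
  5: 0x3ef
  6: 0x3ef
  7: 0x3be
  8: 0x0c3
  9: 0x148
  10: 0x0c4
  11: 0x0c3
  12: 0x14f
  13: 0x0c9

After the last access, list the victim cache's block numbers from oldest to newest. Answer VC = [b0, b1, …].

#0 0x3e9→b62/s6 MISS; vc=[]
#1 0x3ef→b62/s6 L1-HIT; vc=[]
#2 0xc3→b12/s4 MISS; vc=[]
#3 0x3e0→b62/s6 L1-HIT; vc=[]
#4 0x178→b23/s7 MISS; vc=[]
#5 0x3ef→b62/s6 L1-HIT; vc=[]
#6 0x3ef→b62/s6 L1-HIT; vc=[]
#7 0x3be→b59/s3 MISS; vc=[]
#8 0xc3→b12/s4 L1-HIT; vc=[]
#9 0x148→b20/s4 MISS; vc=[12]
#10 0xc4→b12/s4 VC-HIT; vc=[20]
#11 0xc3→b12/s4 L1-HIT; vc=[20]
#12 0x14f→b20/s4 VC-HIT; vc=[12]
#13 0xc9→b12/s4 VC-HIT; vc=[20]

VC = [20]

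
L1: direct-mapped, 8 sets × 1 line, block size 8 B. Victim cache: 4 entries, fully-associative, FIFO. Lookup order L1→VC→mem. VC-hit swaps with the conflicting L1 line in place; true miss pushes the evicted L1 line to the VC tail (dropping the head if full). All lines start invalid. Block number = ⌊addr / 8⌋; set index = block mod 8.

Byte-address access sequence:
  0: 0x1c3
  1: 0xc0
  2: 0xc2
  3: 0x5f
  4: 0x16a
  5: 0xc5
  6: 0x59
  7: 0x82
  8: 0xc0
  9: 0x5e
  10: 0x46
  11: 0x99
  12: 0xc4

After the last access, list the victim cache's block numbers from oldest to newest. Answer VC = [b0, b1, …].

VC = [56, 16, 8, 11]

#0 0x1c3→b56/s0 MISS; vc=[]
#1 0xc0→b24/s0 MISS; vc=[56]
#2 0xc2→b24/s0 L1-HIT; vc=[56]
#3 0x5f→b11/s3 MISS; vc=[56]
#4 0x16a→b45/s5 MISS; vc=[56]
#5 0xc5→b24/s0 L1-HIT; vc=[56]
#6 0x59→b11/s3 L1-HIT; vc=[56]
#7 0x82→b16/s0 MISS; vc=[56,24]
#8 0xc0→b24/s0 VC-HIT; vc=[56,16]
#9 0x5e→b11/s3 L1-HIT; vc=[56,16]
#10 0x46→b8/s0 MISS; vc=[56,16,24]
#11 0x99→b19/s3 MISS; vc=[56,16,24,11]
#12 0xc4→b24/s0 VC-HIT; vc=[56,16,8,11]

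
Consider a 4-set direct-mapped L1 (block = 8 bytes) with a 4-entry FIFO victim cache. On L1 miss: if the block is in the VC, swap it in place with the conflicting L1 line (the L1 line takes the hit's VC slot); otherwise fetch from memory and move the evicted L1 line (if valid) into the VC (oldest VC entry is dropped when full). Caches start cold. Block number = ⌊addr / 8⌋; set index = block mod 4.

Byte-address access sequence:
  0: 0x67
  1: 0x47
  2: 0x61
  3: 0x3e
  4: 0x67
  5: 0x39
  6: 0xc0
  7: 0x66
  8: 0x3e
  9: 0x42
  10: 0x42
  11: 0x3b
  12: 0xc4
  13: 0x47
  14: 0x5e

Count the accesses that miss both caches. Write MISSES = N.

MISSES = 5

#0 0x67→b12/s0 MISS; vc=[]
#1 0x47→b8/s0 MISS; vc=[12]
#2 0x61→b12/s0 VC-HIT; vc=[8]
#3 0x3e→b7/s3 MISS; vc=[8]
#4 0x67→b12/s0 L1-HIT; vc=[8]
#5 0x39→b7/s3 L1-HIT; vc=[8]
#6 0xc0→b24/s0 MISS; vc=[8,12]
#7 0x66→b12/s0 VC-HIT; vc=[8,24]
#8 0x3e→b7/s3 L1-HIT; vc=[8,24]
#9 0x42→b8/s0 VC-HIT; vc=[12,24]
#10 0x42→b8/s0 L1-HIT; vc=[12,24]
#11 0x3b→b7/s3 L1-HIT; vc=[12,24]
#12 0xc4→b24/s0 VC-HIT; vc=[12,8]
#13 0x47→b8/s0 VC-HIT; vc=[12,24]
#14 0x5e→b11/s3 MISS; vc=[12,24,7]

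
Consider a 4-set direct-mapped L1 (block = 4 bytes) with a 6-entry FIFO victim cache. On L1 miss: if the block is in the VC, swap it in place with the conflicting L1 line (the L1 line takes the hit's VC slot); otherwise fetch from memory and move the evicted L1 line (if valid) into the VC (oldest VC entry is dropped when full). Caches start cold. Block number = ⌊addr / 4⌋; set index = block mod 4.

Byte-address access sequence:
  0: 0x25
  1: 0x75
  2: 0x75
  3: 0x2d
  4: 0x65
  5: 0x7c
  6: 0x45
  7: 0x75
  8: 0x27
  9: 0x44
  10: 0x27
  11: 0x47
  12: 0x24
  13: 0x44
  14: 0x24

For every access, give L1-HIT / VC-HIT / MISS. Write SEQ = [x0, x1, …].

  [0] addr=0x25 blk=9 s=1: MISS | VC []
  [1] addr=0x75 blk=29 s=1: MISS | VC [9]
  [2] addr=0x75 blk=29 s=1: L1-HIT | VC [9]
  [3] addr=0x2d blk=11 s=3: MISS | VC [9]
  [4] addr=0x65 blk=25 s=1: MISS | VC [9, 29]
  [5] addr=0x7c blk=31 s=3: MISS | VC [9, 29, 11]
  [6] addr=0x45 blk=17 s=1: MISS | VC [9, 29, 11, 25]
  [7] addr=0x75 blk=29 s=1: VC-HIT | VC [9, 17, 11, 25]
  [8] addr=0x27 blk=9 s=1: VC-HIT | VC [29, 17, 11, 25]
  [9] addr=0x44 blk=17 s=1: VC-HIT | VC [29, 9, 11, 25]
  [10] addr=0x27 blk=9 s=1: VC-HIT | VC [29, 17, 11, 25]
  [11] addr=0x47 blk=17 s=1: VC-HIT | VC [29, 9, 11, 25]
  [12] addr=0x24 blk=9 s=1: VC-HIT | VC [29, 17, 11, 25]
  [13] addr=0x44 blk=17 s=1: VC-HIT | VC [29, 9, 11, 25]
  [14] addr=0x24 blk=9 s=1: VC-HIT | VC [29, 17, 11, 25]

SEQ = [MISS, MISS, L1-HIT, MISS, MISS, MISS, MISS, VC-HIT, VC-HIT, VC-HIT, VC-HIT, VC-HIT, VC-HIT, VC-HIT, VC-HIT]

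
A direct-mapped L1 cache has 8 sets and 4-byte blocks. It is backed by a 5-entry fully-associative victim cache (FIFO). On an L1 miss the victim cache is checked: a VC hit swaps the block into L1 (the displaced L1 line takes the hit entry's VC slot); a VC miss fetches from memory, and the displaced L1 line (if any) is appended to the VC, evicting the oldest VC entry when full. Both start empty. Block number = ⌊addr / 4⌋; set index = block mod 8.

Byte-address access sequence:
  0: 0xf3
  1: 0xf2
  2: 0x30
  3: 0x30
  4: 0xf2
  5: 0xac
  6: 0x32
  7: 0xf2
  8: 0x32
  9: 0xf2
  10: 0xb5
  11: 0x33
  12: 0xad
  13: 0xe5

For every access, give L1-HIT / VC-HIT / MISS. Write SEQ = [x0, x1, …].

SEQ = [MISS, L1-HIT, MISS, L1-HIT, VC-HIT, MISS, VC-HIT, VC-HIT, VC-HIT, VC-HIT, MISS, VC-HIT, L1-HIT, MISS]

#0 0xf3→b60/s4 MISS; vc=[]
#1 0xf2→b60/s4 L1-HIT; vc=[]
#2 0x30→b12/s4 MISS; vc=[60]
#3 0x30→b12/s4 L1-HIT; vc=[60]
#4 0xf2→b60/s4 VC-HIT; vc=[12]
#5 0xac→b43/s3 MISS; vc=[12]
#6 0x32→b12/s4 VC-HIT; vc=[60]
#7 0xf2→b60/s4 VC-HIT; vc=[12]
#8 0x32→b12/s4 VC-HIT; vc=[60]
#9 0xf2→b60/s4 VC-HIT; vc=[12]
#10 0xb5→b45/s5 MISS; vc=[12]
#11 0x33→b12/s4 VC-HIT; vc=[60]
#12 0xad→b43/s3 L1-HIT; vc=[60]
#13 0xe5→b57/s1 MISS; vc=[60]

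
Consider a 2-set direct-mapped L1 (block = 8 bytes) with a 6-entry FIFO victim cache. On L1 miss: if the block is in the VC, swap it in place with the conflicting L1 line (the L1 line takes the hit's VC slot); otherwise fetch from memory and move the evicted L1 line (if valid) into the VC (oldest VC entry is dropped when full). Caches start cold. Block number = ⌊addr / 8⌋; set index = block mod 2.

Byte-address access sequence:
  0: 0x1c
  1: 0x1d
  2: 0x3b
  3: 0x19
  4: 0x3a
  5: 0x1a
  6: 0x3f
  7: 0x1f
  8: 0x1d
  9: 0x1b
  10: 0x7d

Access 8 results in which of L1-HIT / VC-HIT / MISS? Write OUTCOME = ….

OUTCOME = L1-HIT

0: 0x1c (blk 3, set 1) → MISS  vc=[]
1: 0x1d (blk 3, set 1) → L1-HIT  vc=[]
2: 0x3b (blk 7, set 1) → MISS  vc=[3]
3: 0x19 (blk 3, set 1) → VC-HIT  vc=[7]
4: 0x3a (blk 7, set 1) → VC-HIT  vc=[3]
5: 0x1a (blk 3, set 1) → VC-HIT  vc=[7]
6: 0x3f (blk 7, set 1) → VC-HIT  vc=[3]
7: 0x1f (blk 3, set 1) → VC-HIT  vc=[7]
8: 0x1d (blk 3, set 1) → L1-HIT  vc=[7]
9: 0x1b (blk 3, set 1) → L1-HIT  vc=[7]
10: 0x7d (blk 15, set 1) → MISS  vc=[7, 3]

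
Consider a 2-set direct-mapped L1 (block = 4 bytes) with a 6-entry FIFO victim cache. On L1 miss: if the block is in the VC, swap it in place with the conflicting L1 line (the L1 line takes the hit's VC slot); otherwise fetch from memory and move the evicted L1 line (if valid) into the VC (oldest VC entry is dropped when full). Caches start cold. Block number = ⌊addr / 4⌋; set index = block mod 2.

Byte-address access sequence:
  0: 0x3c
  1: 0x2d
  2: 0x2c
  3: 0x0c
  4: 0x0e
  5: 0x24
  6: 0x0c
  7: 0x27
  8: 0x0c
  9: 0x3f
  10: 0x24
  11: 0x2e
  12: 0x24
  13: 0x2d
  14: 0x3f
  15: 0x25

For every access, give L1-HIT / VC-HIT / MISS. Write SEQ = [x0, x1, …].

SEQ = [MISS, MISS, L1-HIT, MISS, L1-HIT, MISS, VC-HIT, VC-HIT, VC-HIT, VC-HIT, VC-HIT, VC-HIT, VC-HIT, VC-HIT, VC-HIT, VC-HIT]

#0 0x3c→b15/s1 MISS; vc=[]
#1 0x2d→b11/s1 MISS; vc=[15]
#2 0x2c→b11/s1 L1-HIT; vc=[15]
#3 0xc→b3/s1 MISS; vc=[15,11]
#4 0xe→b3/s1 L1-HIT; vc=[15,11]
#5 0x24→b9/s1 MISS; vc=[15,11,3]
#6 0xc→b3/s1 VC-HIT; vc=[15,11,9]
#7 0x27→b9/s1 VC-HIT; vc=[15,11,3]
#8 0xc→b3/s1 VC-HIT; vc=[15,11,9]
#9 0x3f→b15/s1 VC-HIT; vc=[3,11,9]
#10 0x24→b9/s1 VC-HIT; vc=[3,11,15]
#11 0x2e→b11/s1 VC-HIT; vc=[3,9,15]
#12 0x24→b9/s1 VC-HIT; vc=[3,11,15]
#13 0x2d→b11/s1 VC-HIT; vc=[3,9,15]
#14 0x3f→b15/s1 VC-HIT; vc=[3,9,11]
#15 0x25→b9/s1 VC-HIT; vc=[3,15,11]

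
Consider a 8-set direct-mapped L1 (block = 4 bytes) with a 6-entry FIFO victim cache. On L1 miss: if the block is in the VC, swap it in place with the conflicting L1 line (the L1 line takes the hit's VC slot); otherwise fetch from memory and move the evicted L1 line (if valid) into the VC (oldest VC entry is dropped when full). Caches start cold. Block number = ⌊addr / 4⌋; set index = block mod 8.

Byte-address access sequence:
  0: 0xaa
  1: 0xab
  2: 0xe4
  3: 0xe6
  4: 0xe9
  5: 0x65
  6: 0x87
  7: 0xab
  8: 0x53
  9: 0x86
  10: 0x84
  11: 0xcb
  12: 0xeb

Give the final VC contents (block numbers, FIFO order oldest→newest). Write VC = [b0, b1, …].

VC = [50, 57, 25, 42]

  [0] addr=0xaa blk=42 s=2: MISS | VC []
  [1] addr=0xab blk=42 s=2: L1-HIT | VC []
  [2] addr=0xe4 blk=57 s=1: MISS | VC []
  [3] addr=0xe6 blk=57 s=1: L1-HIT | VC []
  [4] addr=0xe9 blk=58 s=2: MISS | VC [42]
  [5] addr=0x65 blk=25 s=1: MISS | VC [42, 57]
  [6] addr=0x87 blk=33 s=1: MISS | VC [42, 57, 25]
  [7] addr=0xab blk=42 s=2: VC-HIT | VC [58, 57, 25]
  [8] addr=0x53 blk=20 s=4: MISS | VC [58, 57, 25]
  [9] addr=0x86 blk=33 s=1: L1-HIT | VC [58, 57, 25]
  [10] addr=0x84 blk=33 s=1: L1-HIT | VC [58, 57, 25]
  [11] addr=0xcb blk=50 s=2: MISS | VC [58, 57, 25, 42]
  [12] addr=0xeb blk=58 s=2: VC-HIT | VC [50, 57, 25, 42]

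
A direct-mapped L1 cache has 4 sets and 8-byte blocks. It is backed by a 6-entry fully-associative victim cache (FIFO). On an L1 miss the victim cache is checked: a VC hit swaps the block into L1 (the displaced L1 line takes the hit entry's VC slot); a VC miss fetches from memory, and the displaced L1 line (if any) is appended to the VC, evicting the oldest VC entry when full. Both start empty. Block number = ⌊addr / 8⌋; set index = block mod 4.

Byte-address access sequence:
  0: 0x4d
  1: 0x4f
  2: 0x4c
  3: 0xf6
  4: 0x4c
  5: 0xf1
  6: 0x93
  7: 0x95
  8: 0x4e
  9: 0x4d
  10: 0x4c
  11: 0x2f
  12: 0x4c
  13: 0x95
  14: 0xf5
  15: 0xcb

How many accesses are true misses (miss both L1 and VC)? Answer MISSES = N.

MISSES = 5

  [0] addr=0x4d blk=9 s=1: MISS | VC []
  [1] addr=0x4f blk=9 s=1: L1-HIT | VC []
  [2] addr=0x4c blk=9 s=1: L1-HIT | VC []
  [3] addr=0xf6 blk=30 s=2: MISS | VC []
  [4] addr=0x4c blk=9 s=1: L1-HIT | VC []
  [5] addr=0xf1 blk=30 s=2: L1-HIT | VC []
  [6] addr=0x93 blk=18 s=2: MISS | VC [30]
  [7] addr=0x95 blk=18 s=2: L1-HIT | VC [30]
  [8] addr=0x4e blk=9 s=1: L1-HIT | VC [30]
  [9] addr=0x4d blk=9 s=1: L1-HIT | VC [30]
  [10] addr=0x4c blk=9 s=1: L1-HIT | VC [30]
  [11] addr=0x2f blk=5 s=1: MISS | VC [30, 9]
  [12] addr=0x4c blk=9 s=1: VC-HIT | VC [30, 5]
  [13] addr=0x95 blk=18 s=2: L1-HIT | VC [30, 5]
  [14] addr=0xf5 blk=30 s=2: VC-HIT | VC [18, 5]
  [15] addr=0xcb blk=25 s=1: MISS | VC [18, 5, 9]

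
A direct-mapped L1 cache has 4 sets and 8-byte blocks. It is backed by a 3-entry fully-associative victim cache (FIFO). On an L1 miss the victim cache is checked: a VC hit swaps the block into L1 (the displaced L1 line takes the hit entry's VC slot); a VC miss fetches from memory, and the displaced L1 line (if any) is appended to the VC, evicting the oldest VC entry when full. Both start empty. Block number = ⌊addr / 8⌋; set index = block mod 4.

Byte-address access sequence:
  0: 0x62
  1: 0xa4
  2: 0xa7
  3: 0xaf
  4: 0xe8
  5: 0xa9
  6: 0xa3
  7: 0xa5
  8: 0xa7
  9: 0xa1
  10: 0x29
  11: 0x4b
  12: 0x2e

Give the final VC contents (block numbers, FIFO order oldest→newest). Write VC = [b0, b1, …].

VC = [29, 21, 9]

#0 0x62→b12/s0 MISS; vc=[]
#1 0xa4→b20/s0 MISS; vc=[12]
#2 0xa7→b20/s0 L1-HIT; vc=[12]
#3 0xaf→b21/s1 MISS; vc=[12]
#4 0xe8→b29/s1 MISS; vc=[12,21]
#5 0xa9→b21/s1 VC-HIT; vc=[12,29]
#6 0xa3→b20/s0 L1-HIT; vc=[12,29]
#7 0xa5→b20/s0 L1-HIT; vc=[12,29]
#8 0xa7→b20/s0 L1-HIT; vc=[12,29]
#9 0xa1→b20/s0 L1-HIT; vc=[12,29]
#10 0x29→b5/s1 MISS; vc=[12,29,21]
#11 0x4b→b9/s1 MISS; vc=[29,21,5]
#12 0x2e→b5/s1 VC-HIT; vc=[29,21,9]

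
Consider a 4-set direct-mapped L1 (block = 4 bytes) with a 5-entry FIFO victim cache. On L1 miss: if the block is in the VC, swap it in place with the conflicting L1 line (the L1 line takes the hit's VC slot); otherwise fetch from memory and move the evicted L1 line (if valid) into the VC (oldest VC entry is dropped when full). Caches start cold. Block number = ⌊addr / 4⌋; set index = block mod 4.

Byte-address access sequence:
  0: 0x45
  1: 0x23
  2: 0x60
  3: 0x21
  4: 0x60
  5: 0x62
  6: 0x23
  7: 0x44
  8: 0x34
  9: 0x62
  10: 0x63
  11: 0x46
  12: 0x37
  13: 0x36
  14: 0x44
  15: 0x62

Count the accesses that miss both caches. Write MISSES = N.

0: 0x45 (blk 17, set 1) → MISS  vc=[]
1: 0x23 (blk 8, set 0) → MISS  vc=[]
2: 0x60 (blk 24, set 0) → MISS  vc=[8]
3: 0x21 (blk 8, set 0) → VC-HIT  vc=[24]
4: 0x60 (blk 24, set 0) → VC-HIT  vc=[8]
5: 0x62 (blk 24, set 0) → L1-HIT  vc=[8]
6: 0x23 (blk 8, set 0) → VC-HIT  vc=[24]
7: 0x44 (blk 17, set 1) → L1-HIT  vc=[24]
8: 0x34 (blk 13, set 1) → MISS  vc=[24, 17]
9: 0x62 (blk 24, set 0) → VC-HIT  vc=[8, 17]
10: 0x63 (blk 24, set 0) → L1-HIT  vc=[8, 17]
11: 0x46 (blk 17, set 1) → VC-HIT  vc=[8, 13]
12: 0x37 (blk 13, set 1) → VC-HIT  vc=[8, 17]
13: 0x36 (blk 13, set 1) → L1-HIT  vc=[8, 17]
14: 0x44 (blk 17, set 1) → VC-HIT  vc=[8, 13]
15: 0x62 (blk 24, set 0) → L1-HIT  vc=[8, 13]

MISSES = 4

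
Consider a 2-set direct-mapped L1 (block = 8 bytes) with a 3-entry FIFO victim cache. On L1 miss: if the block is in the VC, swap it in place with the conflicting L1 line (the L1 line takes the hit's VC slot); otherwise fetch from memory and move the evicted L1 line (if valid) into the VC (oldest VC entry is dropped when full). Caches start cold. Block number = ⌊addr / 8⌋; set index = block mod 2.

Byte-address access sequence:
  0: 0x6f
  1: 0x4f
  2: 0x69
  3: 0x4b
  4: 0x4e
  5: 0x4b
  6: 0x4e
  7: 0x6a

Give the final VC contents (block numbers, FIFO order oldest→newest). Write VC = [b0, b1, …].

VC = [9]

  [0] addr=0x6f blk=13 s=1: MISS | VC []
  [1] addr=0x4f blk=9 s=1: MISS | VC [13]
  [2] addr=0x69 blk=13 s=1: VC-HIT | VC [9]
  [3] addr=0x4b blk=9 s=1: VC-HIT | VC [13]
  [4] addr=0x4e blk=9 s=1: L1-HIT | VC [13]
  [5] addr=0x4b blk=9 s=1: L1-HIT | VC [13]
  [6] addr=0x4e blk=9 s=1: L1-HIT | VC [13]
  [7] addr=0x6a blk=13 s=1: VC-HIT | VC [9]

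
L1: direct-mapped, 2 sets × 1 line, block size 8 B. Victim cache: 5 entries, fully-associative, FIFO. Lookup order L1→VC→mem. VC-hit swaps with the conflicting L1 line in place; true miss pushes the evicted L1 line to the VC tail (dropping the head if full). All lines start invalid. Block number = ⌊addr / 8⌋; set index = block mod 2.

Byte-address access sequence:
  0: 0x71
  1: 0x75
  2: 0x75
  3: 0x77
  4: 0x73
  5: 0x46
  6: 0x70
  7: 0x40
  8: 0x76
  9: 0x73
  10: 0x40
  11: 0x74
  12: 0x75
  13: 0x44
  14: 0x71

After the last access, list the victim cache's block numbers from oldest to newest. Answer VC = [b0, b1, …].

VC = [8]

#0 0x71→b14/s0 MISS; vc=[]
#1 0x75→b14/s0 L1-HIT; vc=[]
#2 0x75→b14/s0 L1-HIT; vc=[]
#3 0x77→b14/s0 L1-HIT; vc=[]
#4 0x73→b14/s0 L1-HIT; vc=[]
#5 0x46→b8/s0 MISS; vc=[14]
#6 0x70→b14/s0 VC-HIT; vc=[8]
#7 0x40→b8/s0 VC-HIT; vc=[14]
#8 0x76→b14/s0 VC-HIT; vc=[8]
#9 0x73→b14/s0 L1-HIT; vc=[8]
#10 0x40→b8/s0 VC-HIT; vc=[14]
#11 0x74→b14/s0 VC-HIT; vc=[8]
#12 0x75→b14/s0 L1-HIT; vc=[8]
#13 0x44→b8/s0 VC-HIT; vc=[14]
#14 0x71→b14/s0 VC-HIT; vc=[8]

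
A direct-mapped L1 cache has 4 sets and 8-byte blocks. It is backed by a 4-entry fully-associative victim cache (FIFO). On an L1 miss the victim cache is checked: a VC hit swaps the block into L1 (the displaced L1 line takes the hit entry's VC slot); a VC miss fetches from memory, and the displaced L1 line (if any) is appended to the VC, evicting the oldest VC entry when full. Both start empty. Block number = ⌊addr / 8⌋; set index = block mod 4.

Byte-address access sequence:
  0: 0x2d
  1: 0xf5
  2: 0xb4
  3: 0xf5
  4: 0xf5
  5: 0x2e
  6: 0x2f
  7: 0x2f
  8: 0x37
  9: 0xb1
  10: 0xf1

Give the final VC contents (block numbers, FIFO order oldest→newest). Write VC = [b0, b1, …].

  [0] addr=0x2d blk=5 s=1: MISS | VC []
  [1] addr=0xf5 blk=30 s=2: MISS | VC []
  [2] addr=0xb4 blk=22 s=2: MISS | VC [30]
  [3] addr=0xf5 blk=30 s=2: VC-HIT | VC [22]
  [4] addr=0xf5 blk=30 s=2: L1-HIT | VC [22]
  [5] addr=0x2e blk=5 s=1: L1-HIT | VC [22]
  [6] addr=0x2f blk=5 s=1: L1-HIT | VC [22]
  [7] addr=0x2f blk=5 s=1: L1-HIT | VC [22]
  [8] addr=0x37 blk=6 s=2: MISS | VC [22, 30]
  [9] addr=0xb1 blk=22 s=2: VC-HIT | VC [6, 30]
  [10] addr=0xf1 blk=30 s=2: VC-HIT | VC [6, 22]

VC = [6, 22]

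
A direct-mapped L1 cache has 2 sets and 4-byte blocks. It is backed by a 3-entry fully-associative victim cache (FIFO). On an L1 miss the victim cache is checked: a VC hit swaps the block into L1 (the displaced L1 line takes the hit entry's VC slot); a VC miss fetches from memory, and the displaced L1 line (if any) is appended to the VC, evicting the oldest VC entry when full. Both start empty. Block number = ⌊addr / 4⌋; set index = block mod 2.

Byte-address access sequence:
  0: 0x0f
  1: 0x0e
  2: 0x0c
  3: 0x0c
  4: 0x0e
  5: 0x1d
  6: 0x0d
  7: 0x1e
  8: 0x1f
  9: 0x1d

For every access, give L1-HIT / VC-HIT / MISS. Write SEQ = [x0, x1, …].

#0 0xf→b3/s1 MISS; vc=[]
#1 0xe→b3/s1 L1-HIT; vc=[]
#2 0xc→b3/s1 L1-HIT; vc=[]
#3 0xc→b3/s1 L1-HIT; vc=[]
#4 0xe→b3/s1 L1-HIT; vc=[]
#5 0x1d→b7/s1 MISS; vc=[3]
#6 0xd→b3/s1 VC-HIT; vc=[7]
#7 0x1e→b7/s1 VC-HIT; vc=[3]
#8 0x1f→b7/s1 L1-HIT; vc=[3]
#9 0x1d→b7/s1 L1-HIT; vc=[3]

SEQ = [MISS, L1-HIT, L1-HIT, L1-HIT, L1-HIT, MISS, VC-HIT, VC-HIT, L1-HIT, L1-HIT]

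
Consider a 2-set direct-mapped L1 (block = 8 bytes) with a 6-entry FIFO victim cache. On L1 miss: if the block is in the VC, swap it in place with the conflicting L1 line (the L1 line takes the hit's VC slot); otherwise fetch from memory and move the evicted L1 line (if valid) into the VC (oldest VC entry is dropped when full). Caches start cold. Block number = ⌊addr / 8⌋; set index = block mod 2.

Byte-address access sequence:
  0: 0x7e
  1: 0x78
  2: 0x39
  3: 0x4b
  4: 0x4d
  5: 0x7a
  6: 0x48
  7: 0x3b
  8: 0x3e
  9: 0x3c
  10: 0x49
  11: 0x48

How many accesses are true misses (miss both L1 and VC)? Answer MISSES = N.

0: 0x7e (blk 15, set 1) → MISS  vc=[]
1: 0x78 (blk 15, set 1) → L1-HIT  vc=[]
2: 0x39 (blk 7, set 1) → MISS  vc=[15]
3: 0x4b (blk 9, set 1) → MISS  vc=[15, 7]
4: 0x4d (blk 9, set 1) → L1-HIT  vc=[15, 7]
5: 0x7a (blk 15, set 1) → VC-HIT  vc=[9, 7]
6: 0x48 (blk 9, set 1) → VC-HIT  vc=[15, 7]
7: 0x3b (blk 7, set 1) → VC-HIT  vc=[15, 9]
8: 0x3e (blk 7, set 1) → L1-HIT  vc=[15, 9]
9: 0x3c (blk 7, set 1) → L1-HIT  vc=[15, 9]
10: 0x49 (blk 9, set 1) → VC-HIT  vc=[15, 7]
11: 0x48 (blk 9, set 1) → L1-HIT  vc=[15, 7]

MISSES = 3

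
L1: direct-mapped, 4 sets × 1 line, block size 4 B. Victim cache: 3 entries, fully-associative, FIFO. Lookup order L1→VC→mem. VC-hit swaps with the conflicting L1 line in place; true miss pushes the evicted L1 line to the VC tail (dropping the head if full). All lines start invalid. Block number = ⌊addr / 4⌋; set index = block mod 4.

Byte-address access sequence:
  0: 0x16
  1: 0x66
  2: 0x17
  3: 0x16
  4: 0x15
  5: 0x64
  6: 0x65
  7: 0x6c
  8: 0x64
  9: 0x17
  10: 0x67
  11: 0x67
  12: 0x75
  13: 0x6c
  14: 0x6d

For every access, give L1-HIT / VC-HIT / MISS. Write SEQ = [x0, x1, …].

SEQ = [MISS, MISS, VC-HIT, L1-HIT, L1-HIT, VC-HIT, L1-HIT, MISS, L1-HIT, VC-HIT, VC-HIT, L1-HIT, MISS, L1-HIT, L1-HIT]

#0 0x16→b5/s1 MISS; vc=[]
#1 0x66→b25/s1 MISS; vc=[5]
#2 0x17→b5/s1 VC-HIT; vc=[25]
#3 0x16→b5/s1 L1-HIT; vc=[25]
#4 0x15→b5/s1 L1-HIT; vc=[25]
#5 0x64→b25/s1 VC-HIT; vc=[5]
#6 0x65→b25/s1 L1-HIT; vc=[5]
#7 0x6c→b27/s3 MISS; vc=[5]
#8 0x64→b25/s1 L1-HIT; vc=[5]
#9 0x17→b5/s1 VC-HIT; vc=[25]
#10 0x67→b25/s1 VC-HIT; vc=[5]
#11 0x67→b25/s1 L1-HIT; vc=[5]
#12 0x75→b29/s1 MISS; vc=[5,25]
#13 0x6c→b27/s3 L1-HIT; vc=[5,25]
#14 0x6d→b27/s3 L1-HIT; vc=[5,25]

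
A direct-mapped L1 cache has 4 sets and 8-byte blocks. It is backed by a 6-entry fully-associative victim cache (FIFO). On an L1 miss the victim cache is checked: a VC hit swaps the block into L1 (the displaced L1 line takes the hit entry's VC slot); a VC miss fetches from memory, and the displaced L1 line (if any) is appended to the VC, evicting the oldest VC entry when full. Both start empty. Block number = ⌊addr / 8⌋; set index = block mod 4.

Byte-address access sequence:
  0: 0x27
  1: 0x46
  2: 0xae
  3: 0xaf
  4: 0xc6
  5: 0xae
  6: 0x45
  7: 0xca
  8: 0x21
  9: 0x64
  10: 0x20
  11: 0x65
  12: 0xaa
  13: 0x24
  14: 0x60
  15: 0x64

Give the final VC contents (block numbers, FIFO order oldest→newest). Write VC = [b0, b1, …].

  [0] addr=0x27 blk=4 s=0: MISS | VC []
  [1] addr=0x46 blk=8 s=0: MISS | VC [4]
  [2] addr=0xae blk=21 s=1: MISS | VC [4]
  [3] addr=0xaf blk=21 s=1: L1-HIT | VC [4]
  [4] addr=0xc6 blk=24 s=0: MISS | VC [4, 8]
  [5] addr=0xae blk=21 s=1: L1-HIT | VC [4, 8]
  [6] addr=0x45 blk=8 s=0: VC-HIT | VC [4, 24]
  [7] addr=0xca blk=25 s=1: MISS | VC [4, 24, 21]
  [8] addr=0x21 blk=4 s=0: VC-HIT | VC [8, 24, 21]
  [9] addr=0x64 blk=12 s=0: MISS | VC [8, 24, 21, 4]
  [10] addr=0x20 blk=4 s=0: VC-HIT | VC [8, 24, 21, 12]
  [11] addr=0x65 blk=12 s=0: VC-HIT | VC [8, 24, 21, 4]
  [12] addr=0xaa blk=21 s=1: VC-HIT | VC [8, 24, 25, 4]
  [13] addr=0x24 blk=4 s=0: VC-HIT | VC [8, 24, 25, 12]
  [14] addr=0x60 blk=12 s=0: VC-HIT | VC [8, 24, 25, 4]
  [15] addr=0x64 blk=12 s=0: L1-HIT | VC [8, 24, 25, 4]

VC = [8, 24, 25, 4]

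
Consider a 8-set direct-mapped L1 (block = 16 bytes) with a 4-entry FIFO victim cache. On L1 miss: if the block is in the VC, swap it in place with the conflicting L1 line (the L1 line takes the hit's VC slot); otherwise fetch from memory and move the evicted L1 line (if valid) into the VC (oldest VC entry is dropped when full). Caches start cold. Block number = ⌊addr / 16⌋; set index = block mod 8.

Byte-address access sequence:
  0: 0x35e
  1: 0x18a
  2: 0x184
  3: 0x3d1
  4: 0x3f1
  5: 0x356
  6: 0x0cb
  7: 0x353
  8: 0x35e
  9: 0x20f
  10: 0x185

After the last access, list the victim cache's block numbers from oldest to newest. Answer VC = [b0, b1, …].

  [0] addr=0x35e blk=53 s=5: MISS | VC []
  [1] addr=0x18a blk=24 s=0: MISS | VC []
  [2] addr=0x184 blk=24 s=0: L1-HIT | VC []
  [3] addr=0x3d1 blk=61 s=5: MISS | VC [53]
  [4] addr=0x3f1 blk=63 s=7: MISS | VC [53]
  [5] addr=0x356 blk=53 s=5: VC-HIT | VC [61]
  [6] addr=0xcb blk=12 s=4: MISS | VC [61]
  [7] addr=0x353 blk=53 s=5: L1-HIT | VC [61]
  [8] addr=0x35e blk=53 s=5: L1-HIT | VC [61]
  [9] addr=0x20f blk=32 s=0: MISS | VC [61, 24]
  [10] addr=0x185 blk=24 s=0: VC-HIT | VC [61, 32]

VC = [61, 32]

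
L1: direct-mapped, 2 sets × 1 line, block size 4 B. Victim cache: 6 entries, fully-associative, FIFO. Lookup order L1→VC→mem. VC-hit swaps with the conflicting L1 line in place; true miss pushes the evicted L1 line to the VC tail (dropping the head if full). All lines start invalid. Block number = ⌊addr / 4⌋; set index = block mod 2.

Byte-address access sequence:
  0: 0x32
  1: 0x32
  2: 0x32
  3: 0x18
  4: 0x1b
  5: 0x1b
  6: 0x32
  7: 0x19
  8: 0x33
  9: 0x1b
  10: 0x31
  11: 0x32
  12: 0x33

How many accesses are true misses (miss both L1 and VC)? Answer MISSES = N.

0: 0x32 (blk 12, set 0) → MISS  vc=[]
1: 0x32 (blk 12, set 0) → L1-HIT  vc=[]
2: 0x32 (blk 12, set 0) → L1-HIT  vc=[]
3: 0x18 (blk 6, set 0) → MISS  vc=[12]
4: 0x1b (blk 6, set 0) → L1-HIT  vc=[12]
5: 0x1b (blk 6, set 0) → L1-HIT  vc=[12]
6: 0x32 (blk 12, set 0) → VC-HIT  vc=[6]
7: 0x19 (blk 6, set 0) → VC-HIT  vc=[12]
8: 0x33 (blk 12, set 0) → VC-HIT  vc=[6]
9: 0x1b (blk 6, set 0) → VC-HIT  vc=[12]
10: 0x31 (blk 12, set 0) → VC-HIT  vc=[6]
11: 0x32 (blk 12, set 0) → L1-HIT  vc=[6]
12: 0x33 (blk 12, set 0) → L1-HIT  vc=[6]

MISSES = 2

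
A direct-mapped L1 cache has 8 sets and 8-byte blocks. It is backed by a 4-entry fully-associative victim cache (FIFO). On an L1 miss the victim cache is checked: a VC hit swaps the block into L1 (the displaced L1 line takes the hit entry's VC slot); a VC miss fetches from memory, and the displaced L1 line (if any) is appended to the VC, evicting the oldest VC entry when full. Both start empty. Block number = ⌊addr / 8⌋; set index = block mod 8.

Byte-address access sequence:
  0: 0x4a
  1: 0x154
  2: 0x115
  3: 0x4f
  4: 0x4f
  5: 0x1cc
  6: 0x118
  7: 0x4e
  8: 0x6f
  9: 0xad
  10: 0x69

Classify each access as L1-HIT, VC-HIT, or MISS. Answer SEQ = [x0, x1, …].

#0 0x4a→b9/s1 MISS; vc=[]
#1 0x154→b42/s2 MISS; vc=[]
#2 0x115→b34/s2 MISS; vc=[42]
#3 0x4f→b9/s1 L1-HIT; vc=[42]
#4 0x4f→b9/s1 L1-HIT; vc=[42]
#5 0x1cc→b57/s1 MISS; vc=[42,9]
#6 0x118→b35/s3 MISS; vc=[42,9]
#7 0x4e→b9/s1 VC-HIT; vc=[42,57]
#8 0x6f→b13/s5 MISS; vc=[42,57]
#9 0xad→b21/s5 MISS; vc=[42,57,13]
#10 0x69→b13/s5 VC-HIT; vc=[42,57,21]

SEQ = [MISS, MISS, MISS, L1-HIT, L1-HIT, MISS, MISS, VC-HIT, MISS, MISS, VC-HIT]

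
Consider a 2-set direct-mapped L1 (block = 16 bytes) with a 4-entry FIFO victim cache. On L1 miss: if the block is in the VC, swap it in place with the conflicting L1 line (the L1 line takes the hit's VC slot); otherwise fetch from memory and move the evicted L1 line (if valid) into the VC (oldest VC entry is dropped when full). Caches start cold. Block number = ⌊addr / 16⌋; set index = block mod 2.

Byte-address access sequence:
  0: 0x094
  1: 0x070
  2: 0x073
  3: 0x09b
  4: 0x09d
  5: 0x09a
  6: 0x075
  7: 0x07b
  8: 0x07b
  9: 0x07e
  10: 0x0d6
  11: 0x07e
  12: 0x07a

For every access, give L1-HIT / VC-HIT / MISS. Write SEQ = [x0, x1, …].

0: 0x94 (blk 9, set 1) → MISS  vc=[]
1: 0x70 (blk 7, set 1) → MISS  vc=[9]
2: 0x73 (blk 7, set 1) → L1-HIT  vc=[9]
3: 0x9b (blk 9, set 1) → VC-HIT  vc=[7]
4: 0x9d (blk 9, set 1) → L1-HIT  vc=[7]
5: 0x9a (blk 9, set 1) → L1-HIT  vc=[7]
6: 0x75 (blk 7, set 1) → VC-HIT  vc=[9]
7: 0x7b (blk 7, set 1) → L1-HIT  vc=[9]
8: 0x7b (blk 7, set 1) → L1-HIT  vc=[9]
9: 0x7e (blk 7, set 1) → L1-HIT  vc=[9]
10: 0xd6 (blk 13, set 1) → MISS  vc=[9, 7]
11: 0x7e (blk 7, set 1) → VC-HIT  vc=[9, 13]
12: 0x7a (blk 7, set 1) → L1-HIT  vc=[9, 13]

SEQ = [MISS, MISS, L1-HIT, VC-HIT, L1-HIT, L1-HIT, VC-HIT, L1-HIT, L1-HIT, L1-HIT, MISS, VC-HIT, L1-HIT]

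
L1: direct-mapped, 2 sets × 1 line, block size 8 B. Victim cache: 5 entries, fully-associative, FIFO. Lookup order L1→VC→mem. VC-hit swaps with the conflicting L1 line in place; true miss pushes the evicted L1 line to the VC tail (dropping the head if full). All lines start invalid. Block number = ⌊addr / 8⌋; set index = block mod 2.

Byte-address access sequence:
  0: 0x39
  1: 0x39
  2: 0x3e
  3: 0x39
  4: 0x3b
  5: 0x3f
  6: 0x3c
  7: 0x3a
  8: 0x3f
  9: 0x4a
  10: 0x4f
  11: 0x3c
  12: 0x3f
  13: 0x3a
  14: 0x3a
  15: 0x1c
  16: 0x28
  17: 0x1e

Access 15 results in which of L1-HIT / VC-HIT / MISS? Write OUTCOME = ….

OUTCOME = MISS

#0 0x39→b7/s1 MISS; vc=[]
#1 0x39→b7/s1 L1-HIT; vc=[]
#2 0x3e→b7/s1 L1-HIT; vc=[]
#3 0x39→b7/s1 L1-HIT; vc=[]
#4 0x3b→b7/s1 L1-HIT; vc=[]
#5 0x3f→b7/s1 L1-HIT; vc=[]
#6 0x3c→b7/s1 L1-HIT; vc=[]
#7 0x3a→b7/s1 L1-HIT; vc=[]
#8 0x3f→b7/s1 L1-HIT; vc=[]
#9 0x4a→b9/s1 MISS; vc=[7]
#10 0x4f→b9/s1 L1-HIT; vc=[7]
#11 0x3c→b7/s1 VC-HIT; vc=[9]
#12 0x3f→b7/s1 L1-HIT; vc=[9]
#13 0x3a→b7/s1 L1-HIT; vc=[9]
#14 0x3a→b7/s1 L1-HIT; vc=[9]
#15 0x1c→b3/s1 MISS; vc=[9,7]
#16 0x28→b5/s1 MISS; vc=[9,7,3]
#17 0x1e→b3/s1 VC-HIT; vc=[9,7,5]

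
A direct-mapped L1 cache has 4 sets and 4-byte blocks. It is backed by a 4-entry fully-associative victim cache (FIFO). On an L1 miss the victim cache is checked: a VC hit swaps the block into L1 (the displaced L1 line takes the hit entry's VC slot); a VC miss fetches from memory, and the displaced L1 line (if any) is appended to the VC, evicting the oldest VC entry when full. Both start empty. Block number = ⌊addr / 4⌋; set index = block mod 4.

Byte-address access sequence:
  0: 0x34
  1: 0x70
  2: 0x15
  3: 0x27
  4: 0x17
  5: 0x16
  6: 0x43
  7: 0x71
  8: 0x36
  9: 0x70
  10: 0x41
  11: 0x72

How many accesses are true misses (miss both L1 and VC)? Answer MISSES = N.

#0 0x34→b13/s1 MISS; vc=[]
#1 0x70→b28/s0 MISS; vc=[]
#2 0x15→b5/s1 MISS; vc=[13]
#3 0x27→b9/s1 MISS; vc=[13,5]
#4 0x17→b5/s1 VC-HIT; vc=[13,9]
#5 0x16→b5/s1 L1-HIT; vc=[13,9]
#6 0x43→b16/s0 MISS; vc=[13,9,28]
#7 0x71→b28/s0 VC-HIT; vc=[13,9,16]
#8 0x36→b13/s1 VC-HIT; vc=[5,9,16]
#9 0x70→b28/s0 L1-HIT; vc=[5,9,16]
#10 0x41→b16/s0 VC-HIT; vc=[5,9,28]
#11 0x72→b28/s0 VC-HIT; vc=[5,9,16]

MISSES = 5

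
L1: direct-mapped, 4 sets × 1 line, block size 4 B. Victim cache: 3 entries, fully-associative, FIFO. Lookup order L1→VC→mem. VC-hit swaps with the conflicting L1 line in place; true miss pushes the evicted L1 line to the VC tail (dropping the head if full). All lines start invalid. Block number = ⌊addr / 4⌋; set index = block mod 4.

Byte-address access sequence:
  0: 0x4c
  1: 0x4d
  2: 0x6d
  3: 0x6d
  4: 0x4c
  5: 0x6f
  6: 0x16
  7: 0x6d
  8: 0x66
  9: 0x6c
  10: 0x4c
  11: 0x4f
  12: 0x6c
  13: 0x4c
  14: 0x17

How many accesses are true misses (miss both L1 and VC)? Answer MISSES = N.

MISSES = 4

0: 0x4c (blk 19, set 3) → MISS  vc=[]
1: 0x4d (blk 19, set 3) → L1-HIT  vc=[]
2: 0x6d (blk 27, set 3) → MISS  vc=[19]
3: 0x6d (blk 27, set 3) → L1-HIT  vc=[19]
4: 0x4c (blk 19, set 3) → VC-HIT  vc=[27]
5: 0x6f (blk 27, set 3) → VC-HIT  vc=[19]
6: 0x16 (blk 5, set 1) → MISS  vc=[19]
7: 0x6d (blk 27, set 3) → L1-HIT  vc=[19]
8: 0x66 (blk 25, set 1) → MISS  vc=[19, 5]
9: 0x6c (blk 27, set 3) → L1-HIT  vc=[19, 5]
10: 0x4c (blk 19, set 3) → VC-HIT  vc=[27, 5]
11: 0x4f (blk 19, set 3) → L1-HIT  vc=[27, 5]
12: 0x6c (blk 27, set 3) → VC-HIT  vc=[19, 5]
13: 0x4c (blk 19, set 3) → VC-HIT  vc=[27, 5]
14: 0x17 (blk 5, set 1) → VC-HIT  vc=[27, 25]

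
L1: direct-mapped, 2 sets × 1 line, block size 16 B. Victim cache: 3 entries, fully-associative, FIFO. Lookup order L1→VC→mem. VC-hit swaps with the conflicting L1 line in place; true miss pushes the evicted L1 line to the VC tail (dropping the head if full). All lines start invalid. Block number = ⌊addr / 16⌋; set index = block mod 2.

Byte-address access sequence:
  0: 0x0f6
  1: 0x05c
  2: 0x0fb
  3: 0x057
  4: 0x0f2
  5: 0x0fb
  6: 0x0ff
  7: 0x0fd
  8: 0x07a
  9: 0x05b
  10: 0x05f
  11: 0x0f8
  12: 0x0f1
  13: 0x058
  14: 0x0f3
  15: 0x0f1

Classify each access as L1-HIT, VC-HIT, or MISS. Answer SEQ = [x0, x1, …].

SEQ = [MISS, MISS, VC-HIT, VC-HIT, VC-HIT, L1-HIT, L1-HIT, L1-HIT, MISS, VC-HIT, L1-HIT, VC-HIT, L1-HIT, VC-HIT, VC-HIT, L1-HIT]

#0 0xf6→b15/s1 MISS; vc=[]
#1 0x5c→b5/s1 MISS; vc=[15]
#2 0xfb→b15/s1 VC-HIT; vc=[5]
#3 0x57→b5/s1 VC-HIT; vc=[15]
#4 0xf2→b15/s1 VC-HIT; vc=[5]
#5 0xfb→b15/s1 L1-HIT; vc=[5]
#6 0xff→b15/s1 L1-HIT; vc=[5]
#7 0xfd→b15/s1 L1-HIT; vc=[5]
#8 0x7a→b7/s1 MISS; vc=[5,15]
#9 0x5b→b5/s1 VC-HIT; vc=[7,15]
#10 0x5f→b5/s1 L1-HIT; vc=[7,15]
#11 0xf8→b15/s1 VC-HIT; vc=[7,5]
#12 0xf1→b15/s1 L1-HIT; vc=[7,5]
#13 0x58→b5/s1 VC-HIT; vc=[7,15]
#14 0xf3→b15/s1 VC-HIT; vc=[7,5]
#15 0xf1→b15/s1 L1-HIT; vc=[7,5]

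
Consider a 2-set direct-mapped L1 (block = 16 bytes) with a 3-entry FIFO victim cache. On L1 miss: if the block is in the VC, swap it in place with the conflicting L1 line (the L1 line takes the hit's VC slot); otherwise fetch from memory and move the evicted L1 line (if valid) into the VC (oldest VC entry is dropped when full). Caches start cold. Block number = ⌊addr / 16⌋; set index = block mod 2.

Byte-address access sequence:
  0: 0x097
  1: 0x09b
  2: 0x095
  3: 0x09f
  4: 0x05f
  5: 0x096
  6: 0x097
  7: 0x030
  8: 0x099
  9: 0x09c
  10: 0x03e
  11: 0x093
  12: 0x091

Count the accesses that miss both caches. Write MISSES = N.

MISSES = 3

0: 0x97 (blk 9, set 1) → MISS  vc=[]
1: 0x9b (blk 9, set 1) → L1-HIT  vc=[]
2: 0x95 (blk 9, set 1) → L1-HIT  vc=[]
3: 0x9f (blk 9, set 1) → L1-HIT  vc=[]
4: 0x5f (blk 5, set 1) → MISS  vc=[9]
5: 0x96 (blk 9, set 1) → VC-HIT  vc=[5]
6: 0x97 (blk 9, set 1) → L1-HIT  vc=[5]
7: 0x30 (blk 3, set 1) → MISS  vc=[5, 9]
8: 0x99 (blk 9, set 1) → VC-HIT  vc=[5, 3]
9: 0x9c (blk 9, set 1) → L1-HIT  vc=[5, 3]
10: 0x3e (blk 3, set 1) → VC-HIT  vc=[5, 9]
11: 0x93 (blk 9, set 1) → VC-HIT  vc=[5, 3]
12: 0x91 (blk 9, set 1) → L1-HIT  vc=[5, 3]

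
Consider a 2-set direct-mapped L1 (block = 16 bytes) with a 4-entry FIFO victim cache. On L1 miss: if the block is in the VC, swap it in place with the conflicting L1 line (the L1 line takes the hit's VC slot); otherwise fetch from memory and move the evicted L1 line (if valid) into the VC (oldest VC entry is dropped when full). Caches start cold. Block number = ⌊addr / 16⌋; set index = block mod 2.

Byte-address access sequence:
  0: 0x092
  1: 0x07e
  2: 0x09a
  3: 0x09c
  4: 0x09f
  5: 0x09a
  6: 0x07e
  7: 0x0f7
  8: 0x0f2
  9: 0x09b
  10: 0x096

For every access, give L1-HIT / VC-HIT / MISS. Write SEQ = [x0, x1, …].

  [0] addr=0x92 blk=9 s=1: MISS | VC []
  [1] addr=0x7e blk=7 s=1: MISS | VC [9]
  [2] addr=0x9a blk=9 s=1: VC-HIT | VC [7]
  [3] addr=0x9c blk=9 s=1: L1-HIT | VC [7]
  [4] addr=0x9f blk=9 s=1: L1-HIT | VC [7]
  [5] addr=0x9a blk=9 s=1: L1-HIT | VC [7]
  [6] addr=0x7e blk=7 s=1: VC-HIT | VC [9]
  [7] addr=0xf7 blk=15 s=1: MISS | VC [9, 7]
  [8] addr=0xf2 blk=15 s=1: L1-HIT | VC [9, 7]
  [9] addr=0x9b blk=9 s=1: VC-HIT | VC [15, 7]
  [10] addr=0x96 blk=9 s=1: L1-HIT | VC [15, 7]

SEQ = [MISS, MISS, VC-HIT, L1-HIT, L1-HIT, L1-HIT, VC-HIT, MISS, L1-HIT, VC-HIT, L1-HIT]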